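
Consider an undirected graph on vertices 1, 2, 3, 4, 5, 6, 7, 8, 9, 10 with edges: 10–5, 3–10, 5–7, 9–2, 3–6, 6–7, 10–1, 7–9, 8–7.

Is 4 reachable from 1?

Explore from 1.
Distance 1: reach 10.
Distance 2: reach 3, 5.
Distance 3: reach 6, 7.
Distance 4: reach 8, 9.
Distance 5: reach 2.
The search is exhausted without reaching 4; it lies in a different component.

No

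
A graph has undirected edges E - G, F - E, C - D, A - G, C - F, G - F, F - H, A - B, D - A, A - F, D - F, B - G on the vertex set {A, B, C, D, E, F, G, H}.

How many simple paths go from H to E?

H–F–A–B–G–E
H–F–A–G–E
H–F–C–D–A–B–G–E
H–F–C–D–A–G–E
H–F–D–A–B–G–E
H–F–D–A–G–E
H–F–E
H–F–G–E

8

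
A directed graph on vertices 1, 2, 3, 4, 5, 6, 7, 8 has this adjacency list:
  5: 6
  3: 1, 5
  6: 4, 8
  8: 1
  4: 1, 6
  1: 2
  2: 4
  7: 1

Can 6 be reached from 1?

Yes

Explore from 1.
Distance 1: reach 2.
Distance 2: reach 4.
Distance 3: reach 6.
Found 6.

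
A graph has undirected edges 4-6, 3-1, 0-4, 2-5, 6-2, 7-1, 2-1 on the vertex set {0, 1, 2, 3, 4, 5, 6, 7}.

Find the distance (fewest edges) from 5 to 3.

Distance 0: 5.
Distance 1: 2.
Distance 2: 1, 6.
Distance 3: 3, 4, 7 — contains 3.

3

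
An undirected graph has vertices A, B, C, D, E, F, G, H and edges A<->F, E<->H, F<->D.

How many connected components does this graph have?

From A: component {A, D, F}.
From B: component {B}.
From C: component {C}.
From E: component {E, H}.
From G: component {G}.
That's 5 components.

5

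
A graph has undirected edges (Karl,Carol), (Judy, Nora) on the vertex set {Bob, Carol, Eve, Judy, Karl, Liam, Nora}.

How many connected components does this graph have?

5

From Bob: component {Bob}.
From Carol: component {Carol, Karl}.
From Eve: component {Eve}.
From Judy: component {Judy, Nora}.
From Liam: component {Liam}.
That's 5 components.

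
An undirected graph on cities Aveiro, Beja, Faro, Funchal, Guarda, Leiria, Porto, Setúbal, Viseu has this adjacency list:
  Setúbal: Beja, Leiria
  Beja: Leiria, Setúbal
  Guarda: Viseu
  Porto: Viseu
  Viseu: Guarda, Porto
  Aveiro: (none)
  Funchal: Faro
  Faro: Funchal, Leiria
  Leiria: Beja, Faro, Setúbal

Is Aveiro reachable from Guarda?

No

Explore from Guarda.
Distance 1: reach Viseu.
Distance 2: reach Porto.
The search is exhausted without reaching Aveiro; it lies in a different component.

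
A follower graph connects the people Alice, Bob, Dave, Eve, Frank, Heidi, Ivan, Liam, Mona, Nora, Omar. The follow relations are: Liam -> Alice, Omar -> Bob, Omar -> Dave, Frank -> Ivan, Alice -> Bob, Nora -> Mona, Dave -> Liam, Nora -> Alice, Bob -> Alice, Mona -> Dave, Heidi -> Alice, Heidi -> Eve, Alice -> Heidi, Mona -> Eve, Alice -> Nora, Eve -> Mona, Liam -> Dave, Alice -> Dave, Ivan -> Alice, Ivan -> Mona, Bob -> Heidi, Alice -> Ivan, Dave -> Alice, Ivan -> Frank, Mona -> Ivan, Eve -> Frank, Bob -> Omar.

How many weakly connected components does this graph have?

From Alice: component {Alice, Bob, Dave, Eve, Frank, Heidi, Ivan, Liam, Mona, Nora, Omar}.
That's 1 component.

1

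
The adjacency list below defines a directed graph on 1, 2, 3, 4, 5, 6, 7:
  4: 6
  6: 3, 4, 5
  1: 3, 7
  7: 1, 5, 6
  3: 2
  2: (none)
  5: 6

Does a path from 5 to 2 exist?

Explore from 5.
Distance 1: reach 6.
Distance 2: reach 3, 4.
Distance 3: reach 2.
Found 2.

Yes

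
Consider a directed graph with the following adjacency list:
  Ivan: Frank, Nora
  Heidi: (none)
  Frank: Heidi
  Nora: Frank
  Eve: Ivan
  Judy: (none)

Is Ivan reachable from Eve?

Explore from Eve.
Distance 1: reach Ivan.
Found Ivan.

Yes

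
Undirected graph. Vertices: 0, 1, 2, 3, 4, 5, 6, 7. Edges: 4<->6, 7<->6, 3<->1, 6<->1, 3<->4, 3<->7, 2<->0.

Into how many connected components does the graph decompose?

From 0: component {0, 2}.
From 1: component {1, 3, 4, 6, 7}.
From 5: component {5}.
That's 3 components.

3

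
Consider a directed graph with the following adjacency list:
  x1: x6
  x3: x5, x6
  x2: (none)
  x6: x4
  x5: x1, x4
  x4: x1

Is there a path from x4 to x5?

No

Explore from x4.
Distance 1: reach x1.
Distance 2: reach x6.
The search from x4 is exhausted; no directed path reaches x5.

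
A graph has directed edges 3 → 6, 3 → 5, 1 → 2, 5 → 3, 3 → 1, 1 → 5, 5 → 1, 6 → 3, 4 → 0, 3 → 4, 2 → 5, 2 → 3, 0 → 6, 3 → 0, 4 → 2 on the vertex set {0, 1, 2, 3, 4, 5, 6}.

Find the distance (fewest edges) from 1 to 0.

3

Distance 0: 1.
Distance 1: 2, 5.
Distance 2: 3.
Distance 3: 0, 4, 6 — contains 0.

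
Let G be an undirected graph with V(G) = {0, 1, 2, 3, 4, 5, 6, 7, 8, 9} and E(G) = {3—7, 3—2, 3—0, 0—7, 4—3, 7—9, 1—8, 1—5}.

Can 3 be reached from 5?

No

Explore from 5.
Distance 1: reach 1.
Distance 2: reach 8.
The search is exhausted without reaching 3; it lies in a different component.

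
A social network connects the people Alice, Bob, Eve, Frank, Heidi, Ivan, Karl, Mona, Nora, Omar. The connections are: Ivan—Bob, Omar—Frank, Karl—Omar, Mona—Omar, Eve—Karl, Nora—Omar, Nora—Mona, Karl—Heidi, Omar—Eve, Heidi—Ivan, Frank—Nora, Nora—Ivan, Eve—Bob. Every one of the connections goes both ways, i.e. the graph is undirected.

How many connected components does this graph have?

From Alice: component {Alice}.
From Bob: component {Bob, Eve, Frank, Heidi, Ivan, Karl, Mona, Nora, Omar}.
That's 2 components.

2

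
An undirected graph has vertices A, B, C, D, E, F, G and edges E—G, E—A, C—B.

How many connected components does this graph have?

4

From A: component {A, E, G}.
From B: component {B, C}.
From D: component {D}.
From F: component {F}.
That's 4 components.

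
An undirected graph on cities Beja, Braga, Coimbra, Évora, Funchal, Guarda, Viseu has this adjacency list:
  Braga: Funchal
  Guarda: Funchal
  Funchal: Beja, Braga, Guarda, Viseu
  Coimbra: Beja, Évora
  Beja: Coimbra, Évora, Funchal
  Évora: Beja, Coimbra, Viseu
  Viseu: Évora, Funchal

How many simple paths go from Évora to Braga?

Évora–Beja–Funchal–Braga
Évora–Coimbra–Beja–Funchal–Braga
Évora–Viseu–Funchal–Braga

3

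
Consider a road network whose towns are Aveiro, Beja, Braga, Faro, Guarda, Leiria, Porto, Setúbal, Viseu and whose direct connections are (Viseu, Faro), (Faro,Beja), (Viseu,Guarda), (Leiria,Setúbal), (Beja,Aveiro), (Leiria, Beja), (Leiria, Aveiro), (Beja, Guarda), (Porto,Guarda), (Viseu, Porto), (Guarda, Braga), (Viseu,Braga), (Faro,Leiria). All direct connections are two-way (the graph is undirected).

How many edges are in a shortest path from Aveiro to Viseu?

Distance 0: Aveiro.
Distance 1: Beja, Leiria.
Distance 2: Faro, Guarda, Setúbal.
Distance 3: Braga, Porto, Viseu — contains Viseu.

3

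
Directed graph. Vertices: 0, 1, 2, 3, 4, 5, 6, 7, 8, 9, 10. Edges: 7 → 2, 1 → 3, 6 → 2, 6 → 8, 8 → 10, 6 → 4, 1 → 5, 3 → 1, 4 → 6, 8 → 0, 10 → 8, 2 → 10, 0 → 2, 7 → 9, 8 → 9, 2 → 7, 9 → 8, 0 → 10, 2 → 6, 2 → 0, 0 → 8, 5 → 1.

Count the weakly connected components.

From 0: component {0, 2, 4, 6, 7, 8, 9, 10}.
From 1: component {1, 3, 5}.
That's 2 components.

2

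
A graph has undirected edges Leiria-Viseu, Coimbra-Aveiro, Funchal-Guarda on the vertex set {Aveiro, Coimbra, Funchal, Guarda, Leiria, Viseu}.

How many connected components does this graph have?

From Aveiro: component {Aveiro, Coimbra}.
From Funchal: component {Funchal, Guarda}.
From Leiria: component {Leiria, Viseu}.
That's 3 components.

3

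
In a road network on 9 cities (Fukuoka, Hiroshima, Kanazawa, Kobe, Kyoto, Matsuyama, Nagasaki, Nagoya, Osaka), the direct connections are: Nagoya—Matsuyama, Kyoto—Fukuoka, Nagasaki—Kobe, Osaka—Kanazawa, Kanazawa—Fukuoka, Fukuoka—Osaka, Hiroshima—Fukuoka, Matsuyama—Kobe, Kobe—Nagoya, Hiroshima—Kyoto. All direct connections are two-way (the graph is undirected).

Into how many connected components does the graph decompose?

From Fukuoka: component {Fukuoka, Hiroshima, Kanazawa, Kyoto, Osaka}.
From Kobe: component {Kobe, Matsuyama, Nagasaki, Nagoya}.
That's 2 components.

2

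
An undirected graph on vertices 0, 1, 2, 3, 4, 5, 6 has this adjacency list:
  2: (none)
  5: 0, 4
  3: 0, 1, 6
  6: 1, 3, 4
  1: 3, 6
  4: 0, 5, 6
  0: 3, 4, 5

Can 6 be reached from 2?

2 has no edges, so nothing is reachable from it.

No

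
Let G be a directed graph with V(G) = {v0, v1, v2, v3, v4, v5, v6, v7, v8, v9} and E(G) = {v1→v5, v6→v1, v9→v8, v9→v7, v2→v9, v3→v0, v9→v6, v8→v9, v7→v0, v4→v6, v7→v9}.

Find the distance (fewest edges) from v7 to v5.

4

Distance 0: v7.
Distance 1: v0, v9.
Distance 2: v6, v8.
Distance 3: v1.
Distance 4: v5 — contains v5.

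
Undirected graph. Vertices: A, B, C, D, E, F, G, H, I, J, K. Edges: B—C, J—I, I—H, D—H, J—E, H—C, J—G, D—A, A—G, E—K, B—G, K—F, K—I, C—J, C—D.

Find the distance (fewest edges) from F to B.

Distance 0: F.
Distance 1: K.
Distance 2: E, I.
Distance 3: H, J.
Distance 4: C, D, G.
Distance 5: A, B — contains B.

5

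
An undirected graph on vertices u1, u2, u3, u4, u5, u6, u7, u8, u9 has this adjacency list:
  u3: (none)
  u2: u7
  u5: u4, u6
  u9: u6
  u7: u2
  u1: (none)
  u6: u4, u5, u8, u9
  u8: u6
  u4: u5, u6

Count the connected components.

4

From u1: component {u1}.
From u2: component {u2, u7}.
From u3: component {u3}.
From u4: component {u4, u5, u6, u8, u9}.
That's 4 components.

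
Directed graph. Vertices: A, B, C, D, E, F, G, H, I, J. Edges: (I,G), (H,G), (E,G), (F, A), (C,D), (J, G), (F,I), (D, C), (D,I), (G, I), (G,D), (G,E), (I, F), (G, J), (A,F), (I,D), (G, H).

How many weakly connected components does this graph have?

From A: component {A, C, D, E, F, G, H, I, J}.
From B: component {B}.
That's 2 components.

2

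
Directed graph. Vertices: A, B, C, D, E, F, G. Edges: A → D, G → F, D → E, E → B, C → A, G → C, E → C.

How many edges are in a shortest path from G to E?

Distance 0: G.
Distance 1: C, F.
Distance 2: A.
Distance 3: D.
Distance 4: E — contains E.

4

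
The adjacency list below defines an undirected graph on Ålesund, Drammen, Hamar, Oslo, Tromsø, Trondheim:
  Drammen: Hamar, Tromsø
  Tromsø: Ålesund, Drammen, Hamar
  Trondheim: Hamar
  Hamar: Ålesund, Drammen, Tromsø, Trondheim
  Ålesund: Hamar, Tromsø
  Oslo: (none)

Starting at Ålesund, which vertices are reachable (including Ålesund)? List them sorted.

Start at Ålesund.
Its neighbours: Hamar, Tromsø.
Then their neighbours: Drammen, Trondheim.
Nothing further is reachable.

Ålesund, Drammen, Hamar, Tromsø, Trondheim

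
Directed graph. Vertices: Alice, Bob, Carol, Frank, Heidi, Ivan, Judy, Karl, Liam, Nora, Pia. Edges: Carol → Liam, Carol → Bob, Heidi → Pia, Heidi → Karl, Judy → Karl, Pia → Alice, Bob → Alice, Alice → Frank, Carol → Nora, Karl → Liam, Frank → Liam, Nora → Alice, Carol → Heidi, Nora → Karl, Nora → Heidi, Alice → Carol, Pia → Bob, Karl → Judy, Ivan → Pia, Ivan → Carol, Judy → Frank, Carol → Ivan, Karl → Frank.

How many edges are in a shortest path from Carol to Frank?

Distance 0: Carol.
Distance 1: Bob, Heidi, Ivan, Liam, Nora.
Distance 2: Alice, Karl, Pia.
Distance 3: Frank, Judy — contains Frank.

3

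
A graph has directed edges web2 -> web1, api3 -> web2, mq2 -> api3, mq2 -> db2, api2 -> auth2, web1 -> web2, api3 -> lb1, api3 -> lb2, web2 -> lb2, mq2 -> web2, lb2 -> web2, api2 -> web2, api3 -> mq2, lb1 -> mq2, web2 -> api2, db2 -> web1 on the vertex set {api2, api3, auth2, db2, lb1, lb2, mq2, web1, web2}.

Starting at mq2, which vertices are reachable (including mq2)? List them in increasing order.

api2, api3, auth2, db2, lb1, lb2, mq2, web1, web2

Start at mq2.
Its neighbours: api3, db2, web2.
Then their neighbours: api2, lb1, lb2, web1.
Then next layer: auth2.
Every vertex is now reached.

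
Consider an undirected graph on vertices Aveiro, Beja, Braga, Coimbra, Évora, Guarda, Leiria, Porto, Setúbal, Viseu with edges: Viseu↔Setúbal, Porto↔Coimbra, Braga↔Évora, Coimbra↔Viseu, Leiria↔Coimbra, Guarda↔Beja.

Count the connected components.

4

From Aveiro: component {Aveiro}.
From Beja: component {Beja, Guarda}.
From Braga: component {Braga, Évora}.
From Coimbra: component {Coimbra, Leiria, Porto, Setúbal, Viseu}.
That's 4 components.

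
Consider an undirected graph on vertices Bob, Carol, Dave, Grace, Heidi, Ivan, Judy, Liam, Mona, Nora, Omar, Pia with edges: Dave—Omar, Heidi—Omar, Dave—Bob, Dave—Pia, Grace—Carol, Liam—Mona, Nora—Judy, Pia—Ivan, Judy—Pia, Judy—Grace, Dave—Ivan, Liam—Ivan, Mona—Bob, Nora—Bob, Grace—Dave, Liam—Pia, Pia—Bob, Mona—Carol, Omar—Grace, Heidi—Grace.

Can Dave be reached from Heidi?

Yes

Explore from Heidi.
Distance 1: reach Grace, Omar.
Distance 2: reach Carol, Dave, Judy.
Found Dave.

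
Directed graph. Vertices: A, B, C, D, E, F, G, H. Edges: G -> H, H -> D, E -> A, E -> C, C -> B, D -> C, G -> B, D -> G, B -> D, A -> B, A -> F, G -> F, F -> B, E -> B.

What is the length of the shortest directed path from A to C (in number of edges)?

Distance 0: A.
Distance 1: B, F.
Distance 2: D.
Distance 3: C, G — contains C.

3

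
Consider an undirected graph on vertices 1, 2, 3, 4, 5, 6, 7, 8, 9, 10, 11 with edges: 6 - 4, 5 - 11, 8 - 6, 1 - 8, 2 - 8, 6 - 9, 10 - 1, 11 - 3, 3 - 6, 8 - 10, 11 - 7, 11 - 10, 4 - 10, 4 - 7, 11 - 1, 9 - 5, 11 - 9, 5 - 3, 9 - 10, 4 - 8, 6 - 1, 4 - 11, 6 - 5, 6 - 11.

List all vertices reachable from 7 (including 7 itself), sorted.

1, 2, 3, 4, 5, 6, 7, 8, 9, 10, 11

Start at 7.
Its neighbours: 4, 11.
Then their neighbours: 1, 3, 5, 6, 8, 9, 10.
Then next layer: 2.
Every vertex is now reached.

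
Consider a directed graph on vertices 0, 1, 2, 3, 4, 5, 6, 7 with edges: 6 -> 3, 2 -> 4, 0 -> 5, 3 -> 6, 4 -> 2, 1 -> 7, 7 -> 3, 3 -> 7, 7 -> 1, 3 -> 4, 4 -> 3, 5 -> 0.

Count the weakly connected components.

From 0: component {0, 5}.
From 1: component {1, 2, 3, 4, 6, 7}.
That's 2 components.

2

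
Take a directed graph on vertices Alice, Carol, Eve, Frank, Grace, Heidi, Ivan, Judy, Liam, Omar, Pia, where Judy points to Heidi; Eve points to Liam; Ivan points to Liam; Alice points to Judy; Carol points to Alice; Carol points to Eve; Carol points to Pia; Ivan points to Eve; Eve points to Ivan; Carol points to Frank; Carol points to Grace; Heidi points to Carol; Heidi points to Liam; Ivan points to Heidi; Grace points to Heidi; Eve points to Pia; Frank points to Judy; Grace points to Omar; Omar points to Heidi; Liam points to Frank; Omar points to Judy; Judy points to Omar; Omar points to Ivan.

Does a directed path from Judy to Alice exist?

Explore from Judy.
Distance 1: reach Heidi, Omar.
Distance 2: reach Carol, Ivan, Liam.
Distance 3: reach Alice, Eve, Frank, Grace, Pia.
Found Alice.

Yes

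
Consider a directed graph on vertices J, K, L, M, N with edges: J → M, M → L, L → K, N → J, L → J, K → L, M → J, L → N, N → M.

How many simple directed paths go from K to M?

3

K→L→J→M
K→L→N→J→M
K→L→N→M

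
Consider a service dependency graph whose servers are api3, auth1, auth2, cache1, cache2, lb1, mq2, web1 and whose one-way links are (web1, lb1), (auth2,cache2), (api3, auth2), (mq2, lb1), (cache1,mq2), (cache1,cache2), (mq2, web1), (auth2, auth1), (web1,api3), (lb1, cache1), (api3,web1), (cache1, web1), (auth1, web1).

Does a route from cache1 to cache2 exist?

Explore from cache1.
Distance 1: reach cache2, mq2, web1.
Found cache2.

Yes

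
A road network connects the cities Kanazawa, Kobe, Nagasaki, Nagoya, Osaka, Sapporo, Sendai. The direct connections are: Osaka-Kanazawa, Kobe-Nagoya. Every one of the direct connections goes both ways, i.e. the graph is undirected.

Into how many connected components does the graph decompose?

5

From Kanazawa: component {Kanazawa, Osaka}.
From Kobe: component {Kobe, Nagoya}.
From Nagasaki: component {Nagasaki}.
From Sapporo: component {Sapporo}.
From Sendai: component {Sendai}.
That's 5 components.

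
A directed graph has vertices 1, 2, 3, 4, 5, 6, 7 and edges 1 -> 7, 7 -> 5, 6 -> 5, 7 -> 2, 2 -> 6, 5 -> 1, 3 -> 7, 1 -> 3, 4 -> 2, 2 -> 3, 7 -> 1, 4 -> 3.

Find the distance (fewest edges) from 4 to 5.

Distance 0: 4.
Distance 1: 2, 3.
Distance 2: 6, 7.
Distance 3: 1, 5 — contains 5.

3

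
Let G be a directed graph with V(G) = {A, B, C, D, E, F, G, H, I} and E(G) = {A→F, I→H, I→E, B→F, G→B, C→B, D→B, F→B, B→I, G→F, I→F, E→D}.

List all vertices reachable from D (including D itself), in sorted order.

Start at D.
Its neighbours: B.
Then their neighbours: F, I.
Then next layer: E, H.
Nothing further is reachable.

B, D, E, F, H, I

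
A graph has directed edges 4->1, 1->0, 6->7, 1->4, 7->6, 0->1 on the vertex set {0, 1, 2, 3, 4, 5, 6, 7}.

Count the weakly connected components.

5

From 0: component {0, 1, 4}.
From 2: component {2}.
From 3: component {3}.
From 5: component {5}.
From 6: component {6, 7}.
That's 5 components.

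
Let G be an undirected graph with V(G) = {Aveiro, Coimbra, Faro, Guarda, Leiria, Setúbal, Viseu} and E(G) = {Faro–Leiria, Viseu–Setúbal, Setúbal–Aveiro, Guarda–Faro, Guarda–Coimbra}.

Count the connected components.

2

From Aveiro: component {Aveiro, Setúbal, Viseu}.
From Coimbra: component {Coimbra, Faro, Guarda, Leiria}.
That's 2 components.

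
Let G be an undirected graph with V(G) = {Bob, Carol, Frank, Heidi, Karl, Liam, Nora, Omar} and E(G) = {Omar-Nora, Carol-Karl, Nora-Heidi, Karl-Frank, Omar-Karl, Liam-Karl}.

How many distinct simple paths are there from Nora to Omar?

Nora–Omar

1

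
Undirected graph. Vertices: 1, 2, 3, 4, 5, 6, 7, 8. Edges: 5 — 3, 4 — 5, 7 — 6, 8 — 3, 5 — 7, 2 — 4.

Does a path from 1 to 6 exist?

No

1 has no edges, so nothing is reachable from it.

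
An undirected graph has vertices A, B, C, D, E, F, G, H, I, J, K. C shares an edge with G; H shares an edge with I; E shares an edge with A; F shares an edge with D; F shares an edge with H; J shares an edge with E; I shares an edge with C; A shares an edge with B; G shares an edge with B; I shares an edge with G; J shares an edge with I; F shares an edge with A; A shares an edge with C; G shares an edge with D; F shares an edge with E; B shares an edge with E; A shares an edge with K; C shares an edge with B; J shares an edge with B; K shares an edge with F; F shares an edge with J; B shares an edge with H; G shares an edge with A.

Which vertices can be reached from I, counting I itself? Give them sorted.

A, B, C, D, E, F, G, H, I, J, K

Start at I.
Its neighbours: C, G, H, J.
Then their neighbours: A, B, D, E, F.
Then next layer: K.
Every vertex is now reached.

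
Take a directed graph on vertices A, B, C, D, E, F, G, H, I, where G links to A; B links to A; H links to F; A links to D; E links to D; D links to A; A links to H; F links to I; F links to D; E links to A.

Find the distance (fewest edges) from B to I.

4

Distance 0: B.
Distance 1: A.
Distance 2: D, H.
Distance 3: F.
Distance 4: I — contains I.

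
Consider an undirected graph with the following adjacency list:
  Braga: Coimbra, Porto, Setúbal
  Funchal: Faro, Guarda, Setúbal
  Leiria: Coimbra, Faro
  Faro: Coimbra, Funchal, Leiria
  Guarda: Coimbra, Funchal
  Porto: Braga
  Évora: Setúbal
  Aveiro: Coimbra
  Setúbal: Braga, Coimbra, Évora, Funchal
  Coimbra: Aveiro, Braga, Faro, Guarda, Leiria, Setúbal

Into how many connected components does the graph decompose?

1

From Aveiro: component {Aveiro, Braga, Coimbra, Évora, Faro, Funchal, Guarda, Leiria, Porto, Setúbal}.
That's 1 component.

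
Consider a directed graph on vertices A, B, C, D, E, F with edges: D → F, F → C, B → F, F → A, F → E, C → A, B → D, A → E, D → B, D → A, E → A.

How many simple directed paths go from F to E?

F→A→E
F→C→A→E
F→E

3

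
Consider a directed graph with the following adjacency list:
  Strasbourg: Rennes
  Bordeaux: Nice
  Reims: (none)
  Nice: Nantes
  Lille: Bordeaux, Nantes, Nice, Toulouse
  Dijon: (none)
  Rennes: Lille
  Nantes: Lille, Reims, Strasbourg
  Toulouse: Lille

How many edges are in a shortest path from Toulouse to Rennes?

Distance 0: Toulouse.
Distance 1: Lille.
Distance 2: Bordeaux, Nantes, Nice.
Distance 3: Reims, Strasbourg.
Distance 4: Rennes — contains Rennes.

4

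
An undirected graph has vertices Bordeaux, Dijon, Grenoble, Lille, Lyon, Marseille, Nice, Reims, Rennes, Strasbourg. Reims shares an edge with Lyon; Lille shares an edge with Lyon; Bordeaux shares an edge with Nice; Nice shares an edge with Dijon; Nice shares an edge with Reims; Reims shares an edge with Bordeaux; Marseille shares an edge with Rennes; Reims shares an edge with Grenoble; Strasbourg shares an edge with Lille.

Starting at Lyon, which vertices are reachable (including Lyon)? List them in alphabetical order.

Start at Lyon.
Its neighbours: Lille, Reims.
Then their neighbours: Bordeaux, Grenoble, Nice, Strasbourg.
Then next layer: Dijon.
Nothing further is reachable.

Bordeaux, Dijon, Grenoble, Lille, Lyon, Nice, Reims, Strasbourg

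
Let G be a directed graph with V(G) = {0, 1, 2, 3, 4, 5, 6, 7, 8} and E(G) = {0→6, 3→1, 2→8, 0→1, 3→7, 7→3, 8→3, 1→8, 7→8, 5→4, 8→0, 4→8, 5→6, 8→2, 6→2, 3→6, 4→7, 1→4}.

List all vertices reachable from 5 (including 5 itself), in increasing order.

0, 1, 2, 3, 4, 5, 6, 7, 8

Start at 5.
Its neighbours: 4, 6.
Then their neighbours: 2, 7, 8.
Then next layer: 0, 3.
Then next layer: 1.
Every vertex is now reached.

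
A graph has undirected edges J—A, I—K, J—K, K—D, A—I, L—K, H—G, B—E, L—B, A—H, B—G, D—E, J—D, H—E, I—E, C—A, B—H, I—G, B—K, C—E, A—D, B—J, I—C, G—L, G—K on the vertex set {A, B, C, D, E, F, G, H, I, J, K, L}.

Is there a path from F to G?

F has no edges, so nothing is reachable from it.

No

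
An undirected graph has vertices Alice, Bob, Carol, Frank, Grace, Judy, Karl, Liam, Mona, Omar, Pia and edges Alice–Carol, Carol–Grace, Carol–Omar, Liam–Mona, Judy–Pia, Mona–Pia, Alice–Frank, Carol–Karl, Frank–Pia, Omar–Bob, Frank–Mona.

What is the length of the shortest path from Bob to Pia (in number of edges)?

Distance 0: Bob.
Distance 1: Omar.
Distance 2: Carol.
Distance 3: Alice, Grace, Karl.
Distance 4: Frank.
Distance 5: Mona, Pia — contains Pia.

5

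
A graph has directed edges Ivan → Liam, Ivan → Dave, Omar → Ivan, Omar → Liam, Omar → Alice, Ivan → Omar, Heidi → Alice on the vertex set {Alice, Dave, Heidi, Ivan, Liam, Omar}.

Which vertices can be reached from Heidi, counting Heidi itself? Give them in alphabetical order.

Start at Heidi.
Its neighbours: Alice.
Nothing further is reachable.

Alice, Heidi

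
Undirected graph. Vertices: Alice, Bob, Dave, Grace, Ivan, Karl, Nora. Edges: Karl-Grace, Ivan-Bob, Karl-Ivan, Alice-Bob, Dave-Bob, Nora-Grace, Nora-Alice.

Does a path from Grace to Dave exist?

Explore from Grace.
Distance 1: reach Karl, Nora.
Distance 2: reach Alice, Ivan.
Distance 3: reach Bob.
Distance 4: reach Dave.
Found Dave.

Yes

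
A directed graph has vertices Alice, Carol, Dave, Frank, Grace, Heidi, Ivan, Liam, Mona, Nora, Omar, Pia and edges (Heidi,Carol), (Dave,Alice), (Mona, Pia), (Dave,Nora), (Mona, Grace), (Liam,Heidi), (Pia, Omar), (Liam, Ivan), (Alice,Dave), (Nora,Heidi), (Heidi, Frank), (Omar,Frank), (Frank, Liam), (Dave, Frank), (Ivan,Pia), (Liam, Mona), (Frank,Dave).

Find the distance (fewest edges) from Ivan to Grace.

Distance 0: Ivan.
Distance 1: Pia.
Distance 2: Omar.
Distance 3: Frank.
Distance 4: Dave, Liam.
Distance 5: Alice, Heidi, Mona, Nora.
Distance 6: Carol, Grace — contains Grace.

6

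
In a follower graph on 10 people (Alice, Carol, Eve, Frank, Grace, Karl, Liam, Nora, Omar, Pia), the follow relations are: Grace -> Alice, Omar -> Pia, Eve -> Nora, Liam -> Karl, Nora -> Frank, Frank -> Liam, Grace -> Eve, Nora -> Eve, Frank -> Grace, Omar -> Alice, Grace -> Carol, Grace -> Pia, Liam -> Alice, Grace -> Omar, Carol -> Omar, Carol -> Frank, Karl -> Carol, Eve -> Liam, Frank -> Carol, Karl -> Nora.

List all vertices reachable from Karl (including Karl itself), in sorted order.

Alice, Carol, Eve, Frank, Grace, Karl, Liam, Nora, Omar, Pia

Start at Karl.
Its neighbours: Carol, Nora.
Then their neighbours: Eve, Frank, Omar.
Then next layer: Alice, Grace, Liam, Pia.
Every vertex is now reached.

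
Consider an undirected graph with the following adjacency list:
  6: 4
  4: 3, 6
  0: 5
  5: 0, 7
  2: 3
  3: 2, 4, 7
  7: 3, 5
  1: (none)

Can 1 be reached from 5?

Explore from 5.
Distance 1: reach 0, 7.
Distance 2: reach 3.
Distance 3: reach 2, 4.
Distance 4: reach 6.
The search is exhausted without reaching 1; it lies in a different component.

No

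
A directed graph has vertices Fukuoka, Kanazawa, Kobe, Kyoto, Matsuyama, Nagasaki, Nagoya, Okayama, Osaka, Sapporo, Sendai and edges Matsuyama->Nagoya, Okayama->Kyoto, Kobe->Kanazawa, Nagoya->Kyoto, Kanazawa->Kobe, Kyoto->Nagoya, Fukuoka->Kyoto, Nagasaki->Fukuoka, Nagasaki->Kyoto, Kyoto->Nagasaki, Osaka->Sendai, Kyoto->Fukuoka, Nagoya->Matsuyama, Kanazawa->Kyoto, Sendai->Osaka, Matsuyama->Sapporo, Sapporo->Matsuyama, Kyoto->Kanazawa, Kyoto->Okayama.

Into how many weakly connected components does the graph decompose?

From Fukuoka: component {Fukuoka, Kanazawa, Kobe, Kyoto, Matsuyama, Nagasaki, Nagoya, Okayama, Sapporo}.
From Osaka: component {Osaka, Sendai}.
That's 2 components.

2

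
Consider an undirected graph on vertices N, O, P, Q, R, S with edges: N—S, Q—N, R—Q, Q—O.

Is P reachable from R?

Explore from R.
Distance 1: reach Q.
Distance 2: reach N, O.
Distance 3: reach S.
The search is exhausted without reaching P; it lies in a different component.

No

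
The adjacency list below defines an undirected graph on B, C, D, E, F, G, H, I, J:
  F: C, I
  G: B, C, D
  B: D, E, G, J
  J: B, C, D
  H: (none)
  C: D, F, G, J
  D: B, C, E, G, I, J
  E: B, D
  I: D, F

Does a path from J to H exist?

No

Explore from J.
Distance 1: reach B, C, D.
Distance 2: reach E, F, G, I.
The search is exhausted without reaching H; it lies in a different component.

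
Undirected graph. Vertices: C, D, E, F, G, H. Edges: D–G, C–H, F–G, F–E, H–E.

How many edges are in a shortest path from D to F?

Distance 0: D.
Distance 1: G.
Distance 2: F — contains F.

2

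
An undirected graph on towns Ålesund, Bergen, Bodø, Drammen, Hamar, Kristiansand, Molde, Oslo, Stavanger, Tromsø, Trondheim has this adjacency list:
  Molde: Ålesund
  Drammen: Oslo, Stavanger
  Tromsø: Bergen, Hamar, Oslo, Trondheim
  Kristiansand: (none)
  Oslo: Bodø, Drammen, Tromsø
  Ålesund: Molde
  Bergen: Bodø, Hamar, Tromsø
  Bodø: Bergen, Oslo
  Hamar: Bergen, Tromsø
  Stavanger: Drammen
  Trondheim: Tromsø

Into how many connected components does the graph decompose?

From Ålesund: component {Ålesund, Molde}.
From Bergen: component {Bergen, Bodø, Drammen, Hamar, Oslo, Stavanger, Tromsø, Trondheim}.
From Kristiansand: component {Kristiansand}.
That's 3 components.

3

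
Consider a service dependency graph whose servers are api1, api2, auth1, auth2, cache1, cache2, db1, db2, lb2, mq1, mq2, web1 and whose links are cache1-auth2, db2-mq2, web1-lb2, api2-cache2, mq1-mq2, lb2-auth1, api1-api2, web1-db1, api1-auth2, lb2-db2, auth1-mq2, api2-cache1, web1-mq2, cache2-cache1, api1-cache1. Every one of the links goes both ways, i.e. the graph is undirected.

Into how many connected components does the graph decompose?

From api1: component {api1, api2, auth2, cache1, cache2}.
From auth1: component {auth1, db1, db2, lb2, mq1, mq2, web1}.
That's 2 components.

2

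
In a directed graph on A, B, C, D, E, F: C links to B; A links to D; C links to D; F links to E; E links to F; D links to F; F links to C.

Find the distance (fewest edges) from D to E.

Distance 0: D.
Distance 1: F.
Distance 2: C, E — contains E.

2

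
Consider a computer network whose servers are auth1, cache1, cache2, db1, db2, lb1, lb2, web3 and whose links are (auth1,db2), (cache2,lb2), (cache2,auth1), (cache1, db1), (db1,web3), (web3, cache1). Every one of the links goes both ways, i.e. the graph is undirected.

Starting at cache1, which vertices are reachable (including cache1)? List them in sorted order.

Start at cache1.
Its neighbours: db1, web3.
Nothing further is reachable.

cache1, db1, web3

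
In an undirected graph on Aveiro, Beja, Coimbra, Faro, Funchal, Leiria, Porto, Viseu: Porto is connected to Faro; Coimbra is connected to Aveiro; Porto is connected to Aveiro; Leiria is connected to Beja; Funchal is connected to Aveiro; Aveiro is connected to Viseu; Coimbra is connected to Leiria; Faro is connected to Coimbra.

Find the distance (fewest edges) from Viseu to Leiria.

Distance 0: Viseu.
Distance 1: Aveiro.
Distance 2: Coimbra, Funchal, Porto.
Distance 3: Faro, Leiria — contains Leiria.

3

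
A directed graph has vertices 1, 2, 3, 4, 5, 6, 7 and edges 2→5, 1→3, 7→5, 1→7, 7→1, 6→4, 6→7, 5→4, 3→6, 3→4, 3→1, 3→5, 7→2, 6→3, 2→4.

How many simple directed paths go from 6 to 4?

6→3→1→7→2→4
6→3→1→7→2→5→4
6→3→1→7→5→4
6→3→4
6→3→5→4
6→4
6→7→1→3→4
6→7→1→3→5→4
6→7→2→4
6→7→2→5→4
6→7→5→4

11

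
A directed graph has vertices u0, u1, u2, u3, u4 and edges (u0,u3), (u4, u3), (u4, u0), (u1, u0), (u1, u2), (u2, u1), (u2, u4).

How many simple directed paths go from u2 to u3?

3

u2→u1→u0→u3
u2→u4→u0→u3
u2→u4→u3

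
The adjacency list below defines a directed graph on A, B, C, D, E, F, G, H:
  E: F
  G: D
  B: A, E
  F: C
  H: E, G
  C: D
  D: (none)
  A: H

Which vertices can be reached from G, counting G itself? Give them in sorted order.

Start at G.
Its neighbours: D.
Nothing further is reachable.

D, G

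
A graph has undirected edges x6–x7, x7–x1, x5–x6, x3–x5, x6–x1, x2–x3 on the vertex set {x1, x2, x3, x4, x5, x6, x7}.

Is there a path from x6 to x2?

Yes

Explore from x6.
Distance 1: reach x1, x5, x7.
Distance 2: reach x3.
Distance 3: reach x2.
Found x2.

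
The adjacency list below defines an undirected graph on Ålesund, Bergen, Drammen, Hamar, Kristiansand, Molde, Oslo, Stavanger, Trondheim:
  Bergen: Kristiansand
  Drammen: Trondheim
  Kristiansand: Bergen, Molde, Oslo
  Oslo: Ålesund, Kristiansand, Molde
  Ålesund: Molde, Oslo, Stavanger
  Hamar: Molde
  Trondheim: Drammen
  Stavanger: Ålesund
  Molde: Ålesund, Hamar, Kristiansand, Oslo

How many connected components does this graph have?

2

From Ålesund: component {Ålesund, Bergen, Hamar, Kristiansand, Molde, Oslo, Stavanger}.
From Drammen: component {Drammen, Trondheim}.
That's 2 components.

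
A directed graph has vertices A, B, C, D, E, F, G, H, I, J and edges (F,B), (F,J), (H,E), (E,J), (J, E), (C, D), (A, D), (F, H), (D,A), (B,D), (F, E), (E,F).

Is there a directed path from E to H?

Explore from E.
Distance 1: reach F, J.
Distance 2: reach B, H.
Found H.

Yes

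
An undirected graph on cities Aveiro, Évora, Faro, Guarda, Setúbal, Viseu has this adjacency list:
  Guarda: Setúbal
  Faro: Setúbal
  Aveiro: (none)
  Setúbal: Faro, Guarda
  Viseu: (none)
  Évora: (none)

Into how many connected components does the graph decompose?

From Aveiro: component {Aveiro}.
From Évora: component {Évora}.
From Faro: component {Faro, Guarda, Setúbal}.
From Viseu: component {Viseu}.
That's 4 components.

4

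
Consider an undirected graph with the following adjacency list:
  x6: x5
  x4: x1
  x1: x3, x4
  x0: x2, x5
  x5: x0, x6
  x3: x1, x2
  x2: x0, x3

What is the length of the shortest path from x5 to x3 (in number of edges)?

Distance 0: x5.
Distance 1: x0, x6.
Distance 2: x2.
Distance 3: x3 — contains x3.

3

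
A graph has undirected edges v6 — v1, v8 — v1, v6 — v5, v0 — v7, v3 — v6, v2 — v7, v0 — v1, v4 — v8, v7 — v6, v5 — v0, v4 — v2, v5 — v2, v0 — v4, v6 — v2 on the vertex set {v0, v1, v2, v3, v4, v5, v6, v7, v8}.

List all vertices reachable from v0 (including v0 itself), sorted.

v0, v1, v2, v3, v4, v5, v6, v7, v8

Start at v0.
Its neighbours: v1, v4, v5, v7.
Then their neighbours: v2, v6, v8.
Then next layer: v3.
Every vertex is now reached.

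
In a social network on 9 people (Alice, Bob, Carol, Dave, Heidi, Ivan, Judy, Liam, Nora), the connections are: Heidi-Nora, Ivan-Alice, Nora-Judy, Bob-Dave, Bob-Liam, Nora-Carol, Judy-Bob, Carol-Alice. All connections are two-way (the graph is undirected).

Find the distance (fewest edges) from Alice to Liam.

5

Distance 0: Alice.
Distance 1: Carol, Ivan.
Distance 2: Nora.
Distance 3: Heidi, Judy.
Distance 4: Bob.
Distance 5: Dave, Liam — contains Liam.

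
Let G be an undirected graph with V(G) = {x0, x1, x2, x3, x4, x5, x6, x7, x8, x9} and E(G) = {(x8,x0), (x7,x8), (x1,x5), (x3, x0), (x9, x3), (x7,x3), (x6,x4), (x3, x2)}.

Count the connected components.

3

From x0: component {x0, x2, x3, x7, x8, x9}.
From x1: component {x1, x5}.
From x4: component {x4, x6}.
That's 3 components.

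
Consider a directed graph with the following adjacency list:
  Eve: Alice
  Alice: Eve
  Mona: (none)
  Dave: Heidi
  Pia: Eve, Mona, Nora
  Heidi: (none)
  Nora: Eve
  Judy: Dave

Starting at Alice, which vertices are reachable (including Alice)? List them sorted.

Alice, Eve

Start at Alice.
Its neighbours: Eve.
Nothing further is reachable.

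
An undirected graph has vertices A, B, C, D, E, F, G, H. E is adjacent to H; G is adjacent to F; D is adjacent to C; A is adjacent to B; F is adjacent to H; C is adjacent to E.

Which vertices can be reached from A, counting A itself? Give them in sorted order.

Start at A.
Its neighbours: B.
Nothing further is reachable.

A, B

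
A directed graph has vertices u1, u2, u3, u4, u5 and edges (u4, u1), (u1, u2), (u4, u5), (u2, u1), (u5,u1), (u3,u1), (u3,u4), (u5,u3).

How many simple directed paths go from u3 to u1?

u3→u1
u3→u4→u1
u3→u4→u5→u1

3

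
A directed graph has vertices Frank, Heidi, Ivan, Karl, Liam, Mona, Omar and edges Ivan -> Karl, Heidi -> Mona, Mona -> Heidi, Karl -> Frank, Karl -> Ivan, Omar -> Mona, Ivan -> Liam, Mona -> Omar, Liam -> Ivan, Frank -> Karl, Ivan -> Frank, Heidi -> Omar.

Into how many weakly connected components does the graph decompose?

From Frank: component {Frank, Ivan, Karl, Liam}.
From Heidi: component {Heidi, Mona, Omar}.
That's 2 components.

2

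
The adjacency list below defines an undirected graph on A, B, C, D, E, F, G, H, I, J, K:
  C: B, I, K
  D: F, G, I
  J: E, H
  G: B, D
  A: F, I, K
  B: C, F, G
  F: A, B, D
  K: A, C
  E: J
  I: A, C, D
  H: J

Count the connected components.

2

From A: component {A, B, C, D, F, G, I, K}.
From E: component {E, H, J}.
That's 2 components.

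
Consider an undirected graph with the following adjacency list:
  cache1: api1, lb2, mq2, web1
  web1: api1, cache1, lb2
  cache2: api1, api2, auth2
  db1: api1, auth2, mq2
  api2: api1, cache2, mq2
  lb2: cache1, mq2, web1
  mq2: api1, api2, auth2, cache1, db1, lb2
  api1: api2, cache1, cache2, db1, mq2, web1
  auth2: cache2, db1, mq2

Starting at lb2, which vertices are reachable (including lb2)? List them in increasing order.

Start at lb2.
Its neighbours: cache1, mq2, web1.
Then their neighbours: api1, api2, auth2, db1.
Then next layer: cache2.
Every vertex is now reached.

api1, api2, auth2, cache1, cache2, db1, lb2, mq2, web1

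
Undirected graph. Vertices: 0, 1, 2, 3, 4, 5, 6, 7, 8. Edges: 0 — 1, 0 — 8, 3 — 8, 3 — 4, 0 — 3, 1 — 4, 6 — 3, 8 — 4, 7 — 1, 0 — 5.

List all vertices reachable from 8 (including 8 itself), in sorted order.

Start at 8.
Its neighbours: 0, 3, 4.
Then their neighbours: 1, 5, 6.
Then next layer: 7.
Nothing further is reachable.

0, 1, 3, 4, 5, 6, 7, 8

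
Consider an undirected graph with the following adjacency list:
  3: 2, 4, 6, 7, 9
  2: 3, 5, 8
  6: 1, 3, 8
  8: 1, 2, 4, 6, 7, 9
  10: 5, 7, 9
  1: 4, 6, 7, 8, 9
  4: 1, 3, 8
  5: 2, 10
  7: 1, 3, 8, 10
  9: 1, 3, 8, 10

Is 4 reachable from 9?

Explore from 9.
Distance 1: reach 1, 3, 8, 10.
Distance 2: reach 2, 4, 5, 6, 7.
Found 4.

Yes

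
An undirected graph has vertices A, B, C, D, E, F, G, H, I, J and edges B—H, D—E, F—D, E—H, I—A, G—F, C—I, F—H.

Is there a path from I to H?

No

Explore from I.
Distance 1: reach A, C.
The search is exhausted without reaching H; it lies in a different component.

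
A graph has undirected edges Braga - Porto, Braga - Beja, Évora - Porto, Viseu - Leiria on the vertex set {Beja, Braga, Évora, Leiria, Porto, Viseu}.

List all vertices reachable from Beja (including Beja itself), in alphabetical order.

Start at Beja.
Its neighbours: Braga.
Then their neighbours: Porto.
Then next layer: Évora.
Nothing further is reachable.

Beja, Braga, Évora, Porto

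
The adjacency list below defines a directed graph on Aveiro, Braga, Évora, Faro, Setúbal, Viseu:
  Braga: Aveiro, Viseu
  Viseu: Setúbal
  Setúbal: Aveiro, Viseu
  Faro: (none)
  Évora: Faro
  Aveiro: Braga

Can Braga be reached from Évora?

No

Explore from Évora.
Distance 1: reach Faro.
The search from Évora is exhausted; no directed path reaches Braga.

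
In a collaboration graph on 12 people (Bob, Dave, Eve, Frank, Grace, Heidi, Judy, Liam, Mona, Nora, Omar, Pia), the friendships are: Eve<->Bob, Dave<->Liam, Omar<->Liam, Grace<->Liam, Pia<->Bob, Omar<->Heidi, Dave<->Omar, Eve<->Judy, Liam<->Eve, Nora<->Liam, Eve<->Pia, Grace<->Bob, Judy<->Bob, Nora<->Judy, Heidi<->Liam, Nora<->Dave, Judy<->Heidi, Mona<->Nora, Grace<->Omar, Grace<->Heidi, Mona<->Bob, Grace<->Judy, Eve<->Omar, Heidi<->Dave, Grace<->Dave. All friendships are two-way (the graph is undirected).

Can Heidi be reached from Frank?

Frank has no edges, so nothing is reachable from it.

No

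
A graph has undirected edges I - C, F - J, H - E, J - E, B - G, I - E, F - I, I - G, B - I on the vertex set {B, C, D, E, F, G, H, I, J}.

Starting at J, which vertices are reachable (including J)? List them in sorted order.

B, C, E, F, G, H, I, J

Start at J.
Its neighbours: E, F.
Then their neighbours: H, I.
Then next layer: B, C, G.
Nothing further is reachable.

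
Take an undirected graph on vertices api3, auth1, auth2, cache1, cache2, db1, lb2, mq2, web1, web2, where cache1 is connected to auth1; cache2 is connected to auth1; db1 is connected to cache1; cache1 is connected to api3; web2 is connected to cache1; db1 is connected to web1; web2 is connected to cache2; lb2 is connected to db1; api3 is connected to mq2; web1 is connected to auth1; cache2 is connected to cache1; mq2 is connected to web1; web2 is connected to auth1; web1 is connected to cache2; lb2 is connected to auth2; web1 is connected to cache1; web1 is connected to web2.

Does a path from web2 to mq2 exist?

Yes

Explore from web2.
Distance 1: reach auth1, cache1, cache2, web1.
Distance 2: reach api3, db1, mq2.
Found mq2.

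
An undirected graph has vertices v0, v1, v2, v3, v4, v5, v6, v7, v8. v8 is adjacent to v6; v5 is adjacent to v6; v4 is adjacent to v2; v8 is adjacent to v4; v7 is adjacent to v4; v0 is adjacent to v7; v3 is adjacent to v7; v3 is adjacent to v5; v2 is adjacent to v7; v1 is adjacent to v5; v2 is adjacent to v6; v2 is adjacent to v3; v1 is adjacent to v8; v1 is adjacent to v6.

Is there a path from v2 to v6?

Yes

Explore from v2.
Distance 1: reach v3, v4, v6, v7.
Found v6.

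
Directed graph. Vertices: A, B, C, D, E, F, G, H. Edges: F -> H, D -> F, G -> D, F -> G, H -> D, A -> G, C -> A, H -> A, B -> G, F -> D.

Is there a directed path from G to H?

Yes

Explore from G.
Distance 1: reach D.
Distance 2: reach F.
Distance 3: reach H.
Found H.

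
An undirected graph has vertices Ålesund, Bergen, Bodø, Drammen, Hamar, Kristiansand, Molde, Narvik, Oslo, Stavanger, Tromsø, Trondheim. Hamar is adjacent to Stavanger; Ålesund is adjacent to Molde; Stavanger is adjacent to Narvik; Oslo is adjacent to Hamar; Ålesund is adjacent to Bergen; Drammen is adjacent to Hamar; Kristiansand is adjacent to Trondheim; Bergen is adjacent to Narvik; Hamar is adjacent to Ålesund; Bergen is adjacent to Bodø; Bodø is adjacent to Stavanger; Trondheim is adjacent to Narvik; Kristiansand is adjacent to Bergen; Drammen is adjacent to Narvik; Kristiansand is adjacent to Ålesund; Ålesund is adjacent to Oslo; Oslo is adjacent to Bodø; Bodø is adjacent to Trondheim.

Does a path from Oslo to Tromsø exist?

No

Explore from Oslo.
Distance 1: reach Ålesund, Bodø, Hamar.
Distance 2: reach Bergen, Drammen, Kristiansand, Molde, Stavanger, Trondheim.
Distance 3: reach Narvik.
The search is exhausted without reaching Tromsø; it lies in a different component.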